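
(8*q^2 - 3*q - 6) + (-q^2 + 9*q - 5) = 7*q^2 + 6*q - 11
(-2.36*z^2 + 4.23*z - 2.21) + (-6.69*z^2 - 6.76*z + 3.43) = -9.05*z^2 - 2.53*z + 1.22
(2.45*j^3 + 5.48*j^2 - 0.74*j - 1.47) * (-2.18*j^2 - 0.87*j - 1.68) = -5.341*j^5 - 14.0779*j^4 - 7.2704*j^3 - 5.358*j^2 + 2.5221*j + 2.4696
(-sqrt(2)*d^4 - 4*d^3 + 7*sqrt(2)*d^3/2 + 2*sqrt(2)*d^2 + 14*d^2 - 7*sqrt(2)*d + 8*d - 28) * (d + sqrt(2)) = -sqrt(2)*d^5 - 6*d^4 + 7*sqrt(2)*d^4/2 - 2*sqrt(2)*d^3 + 21*d^3 + 7*sqrt(2)*d^2 + 12*d^2 - 42*d + 8*sqrt(2)*d - 28*sqrt(2)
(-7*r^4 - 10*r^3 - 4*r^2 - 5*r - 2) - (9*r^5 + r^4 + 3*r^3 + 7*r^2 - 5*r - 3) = -9*r^5 - 8*r^4 - 13*r^3 - 11*r^2 + 1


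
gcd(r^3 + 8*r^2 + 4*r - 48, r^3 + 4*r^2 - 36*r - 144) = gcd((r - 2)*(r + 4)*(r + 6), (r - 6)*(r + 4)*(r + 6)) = r^2 + 10*r + 24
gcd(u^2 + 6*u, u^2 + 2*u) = u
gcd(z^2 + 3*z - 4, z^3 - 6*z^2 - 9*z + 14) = z - 1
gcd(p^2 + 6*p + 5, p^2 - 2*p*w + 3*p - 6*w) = 1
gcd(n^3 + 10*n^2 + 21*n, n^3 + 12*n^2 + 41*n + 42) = n^2 + 10*n + 21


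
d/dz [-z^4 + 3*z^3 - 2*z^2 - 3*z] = -4*z^3 + 9*z^2 - 4*z - 3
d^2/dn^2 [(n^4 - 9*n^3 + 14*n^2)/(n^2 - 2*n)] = 2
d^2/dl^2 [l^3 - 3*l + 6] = 6*l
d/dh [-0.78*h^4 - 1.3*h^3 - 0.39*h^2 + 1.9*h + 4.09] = -3.12*h^3 - 3.9*h^2 - 0.78*h + 1.9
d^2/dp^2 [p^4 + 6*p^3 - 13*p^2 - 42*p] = 12*p^2 + 36*p - 26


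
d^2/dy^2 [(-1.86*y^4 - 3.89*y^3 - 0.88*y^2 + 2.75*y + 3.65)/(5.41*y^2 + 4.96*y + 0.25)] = (-108.877332*y^6 - 299.462976*y^5 - 289.647756*y^4 - 9.57871199999988*y^3 + 617.77599*y^2 + 563.88084*y + 162.78843)/(158.340421*y^6 + 435.509328*y^5 + 421.235043*y^4 + 162.274336*y^3 + 19.465575*y^2 + 0.93*y + 0.015625)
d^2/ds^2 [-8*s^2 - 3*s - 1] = -16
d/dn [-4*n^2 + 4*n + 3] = 4 - 8*n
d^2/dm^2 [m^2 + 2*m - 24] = 2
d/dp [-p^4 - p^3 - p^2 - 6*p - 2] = -4*p^3 - 3*p^2 - 2*p - 6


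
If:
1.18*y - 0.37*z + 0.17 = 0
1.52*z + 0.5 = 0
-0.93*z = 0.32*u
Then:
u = 0.96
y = -0.25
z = -0.33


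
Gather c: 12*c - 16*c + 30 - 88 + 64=6 - 4*c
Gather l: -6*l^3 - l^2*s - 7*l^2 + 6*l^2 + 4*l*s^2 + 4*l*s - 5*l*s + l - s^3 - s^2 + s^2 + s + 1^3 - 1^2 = -6*l^3 + l^2*(-s - 1) + l*(4*s^2 - s + 1) - s^3 + s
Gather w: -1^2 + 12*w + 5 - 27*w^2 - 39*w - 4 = -27*w^2 - 27*w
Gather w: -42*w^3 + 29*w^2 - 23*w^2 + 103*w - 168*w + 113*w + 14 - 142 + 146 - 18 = -42*w^3 + 6*w^2 + 48*w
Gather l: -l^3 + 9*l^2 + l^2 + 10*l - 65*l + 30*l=-l^3 + 10*l^2 - 25*l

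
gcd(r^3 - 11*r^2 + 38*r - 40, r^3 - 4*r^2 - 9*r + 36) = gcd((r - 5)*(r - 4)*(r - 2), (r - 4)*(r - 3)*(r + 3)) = r - 4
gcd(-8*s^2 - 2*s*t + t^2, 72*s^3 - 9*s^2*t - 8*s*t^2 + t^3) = 1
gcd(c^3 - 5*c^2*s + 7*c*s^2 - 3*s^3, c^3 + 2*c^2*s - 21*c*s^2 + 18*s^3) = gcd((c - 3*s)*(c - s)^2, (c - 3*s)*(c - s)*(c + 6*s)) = c^2 - 4*c*s + 3*s^2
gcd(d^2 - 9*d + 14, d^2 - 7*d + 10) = d - 2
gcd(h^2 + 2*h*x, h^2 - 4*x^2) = h + 2*x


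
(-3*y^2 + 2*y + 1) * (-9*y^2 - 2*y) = 27*y^4 - 12*y^3 - 13*y^2 - 2*y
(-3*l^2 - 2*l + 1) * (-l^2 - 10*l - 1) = 3*l^4 + 32*l^3 + 22*l^2 - 8*l - 1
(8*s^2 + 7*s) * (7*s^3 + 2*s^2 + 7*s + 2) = 56*s^5 + 65*s^4 + 70*s^3 + 65*s^2 + 14*s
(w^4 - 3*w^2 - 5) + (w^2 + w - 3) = w^4 - 2*w^2 + w - 8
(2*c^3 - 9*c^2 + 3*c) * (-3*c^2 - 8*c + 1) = -6*c^5 + 11*c^4 + 65*c^3 - 33*c^2 + 3*c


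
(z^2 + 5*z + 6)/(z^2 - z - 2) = (z^2 + 5*z + 6)/(z^2 - z - 2)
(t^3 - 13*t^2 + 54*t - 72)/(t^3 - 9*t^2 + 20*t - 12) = (t^2 - 7*t + 12)/(t^2 - 3*t + 2)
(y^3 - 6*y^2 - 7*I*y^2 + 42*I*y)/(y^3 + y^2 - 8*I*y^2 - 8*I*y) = (y^2 - 6*y - 7*I*y + 42*I)/(y^2 + y - 8*I*y - 8*I)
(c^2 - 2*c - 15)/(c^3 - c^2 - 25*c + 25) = (c + 3)/(c^2 + 4*c - 5)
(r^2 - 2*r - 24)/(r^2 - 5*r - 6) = (r + 4)/(r + 1)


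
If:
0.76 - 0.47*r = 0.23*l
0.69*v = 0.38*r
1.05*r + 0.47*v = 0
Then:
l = 3.30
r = 0.00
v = 0.00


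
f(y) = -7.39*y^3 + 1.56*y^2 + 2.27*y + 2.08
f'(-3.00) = -206.62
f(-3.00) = 208.84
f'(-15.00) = -5032.78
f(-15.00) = 25260.28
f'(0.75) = -7.86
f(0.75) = 1.54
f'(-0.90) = -18.50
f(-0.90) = 6.69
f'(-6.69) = -1010.85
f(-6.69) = 2269.41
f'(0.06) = 2.38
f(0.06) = 2.22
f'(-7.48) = -1261.49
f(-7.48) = 3165.16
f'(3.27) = -224.59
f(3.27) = -232.21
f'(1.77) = -61.66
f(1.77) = -29.99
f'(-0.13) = 1.49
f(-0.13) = 1.83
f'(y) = -22.17*y^2 + 3.12*y + 2.27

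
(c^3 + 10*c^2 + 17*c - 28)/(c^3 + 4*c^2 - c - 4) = (c + 7)/(c + 1)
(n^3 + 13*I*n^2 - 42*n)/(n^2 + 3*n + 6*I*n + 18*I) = n*(n + 7*I)/(n + 3)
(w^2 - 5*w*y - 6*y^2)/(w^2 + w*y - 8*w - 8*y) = (w - 6*y)/(w - 8)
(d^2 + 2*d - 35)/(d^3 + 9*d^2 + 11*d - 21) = (d - 5)/(d^2 + 2*d - 3)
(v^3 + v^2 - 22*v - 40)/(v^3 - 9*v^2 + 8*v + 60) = (v + 4)/(v - 6)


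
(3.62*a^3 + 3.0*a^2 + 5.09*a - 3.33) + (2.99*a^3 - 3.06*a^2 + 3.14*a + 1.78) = 6.61*a^3 - 0.0600000000000001*a^2 + 8.23*a - 1.55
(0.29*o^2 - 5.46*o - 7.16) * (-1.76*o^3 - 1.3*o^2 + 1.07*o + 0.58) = -0.5104*o^5 + 9.2326*o^4 + 20.0099*o^3 + 3.634*o^2 - 10.828*o - 4.1528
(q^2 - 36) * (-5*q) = -5*q^3 + 180*q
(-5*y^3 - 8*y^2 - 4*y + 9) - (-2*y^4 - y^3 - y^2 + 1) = 2*y^4 - 4*y^3 - 7*y^2 - 4*y + 8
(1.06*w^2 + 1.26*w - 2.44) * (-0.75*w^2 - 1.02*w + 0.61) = -0.795*w^4 - 2.0262*w^3 + 1.1914*w^2 + 3.2574*w - 1.4884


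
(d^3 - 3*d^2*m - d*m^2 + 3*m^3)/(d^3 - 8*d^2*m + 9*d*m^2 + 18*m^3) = (d - m)/(d - 6*m)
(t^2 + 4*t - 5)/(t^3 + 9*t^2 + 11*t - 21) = (t + 5)/(t^2 + 10*t + 21)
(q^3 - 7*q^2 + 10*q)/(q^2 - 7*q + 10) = q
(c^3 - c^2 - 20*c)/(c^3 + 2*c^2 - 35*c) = (c + 4)/(c + 7)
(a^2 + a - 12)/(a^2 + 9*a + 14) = (a^2 + a - 12)/(a^2 + 9*a + 14)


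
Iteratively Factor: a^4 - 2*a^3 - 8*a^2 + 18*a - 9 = (a + 3)*(a^3 - 5*a^2 + 7*a - 3) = (a - 1)*(a + 3)*(a^2 - 4*a + 3) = (a - 1)^2*(a + 3)*(a - 3)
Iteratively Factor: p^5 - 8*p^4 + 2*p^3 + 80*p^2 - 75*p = (p - 5)*(p^4 - 3*p^3 - 13*p^2 + 15*p) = (p - 5)*(p - 1)*(p^3 - 2*p^2 - 15*p) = p*(p - 5)*(p - 1)*(p^2 - 2*p - 15) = p*(p - 5)^2*(p - 1)*(p + 3)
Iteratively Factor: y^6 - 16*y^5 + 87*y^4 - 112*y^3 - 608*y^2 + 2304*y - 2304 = (y - 4)*(y^5 - 12*y^4 + 39*y^3 + 44*y^2 - 432*y + 576) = (y - 4)^2*(y^4 - 8*y^3 + 7*y^2 + 72*y - 144) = (y - 4)^3*(y^3 - 4*y^2 - 9*y + 36) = (y - 4)^4*(y^2 - 9) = (y - 4)^4*(y - 3)*(y + 3)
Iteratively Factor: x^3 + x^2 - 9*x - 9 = (x - 3)*(x^2 + 4*x + 3) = (x - 3)*(x + 3)*(x + 1)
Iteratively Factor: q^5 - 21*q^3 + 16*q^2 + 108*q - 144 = (q + 3)*(q^4 - 3*q^3 - 12*q^2 + 52*q - 48) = (q - 3)*(q + 3)*(q^3 - 12*q + 16) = (q - 3)*(q - 2)*(q + 3)*(q^2 + 2*q - 8) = (q - 3)*(q - 2)*(q + 3)*(q + 4)*(q - 2)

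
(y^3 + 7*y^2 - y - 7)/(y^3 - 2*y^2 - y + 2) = (y + 7)/(y - 2)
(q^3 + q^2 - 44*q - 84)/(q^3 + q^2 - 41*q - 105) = (q^2 + 8*q + 12)/(q^2 + 8*q + 15)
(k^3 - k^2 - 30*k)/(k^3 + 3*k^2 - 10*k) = (k - 6)/(k - 2)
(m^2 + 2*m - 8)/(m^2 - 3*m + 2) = (m + 4)/(m - 1)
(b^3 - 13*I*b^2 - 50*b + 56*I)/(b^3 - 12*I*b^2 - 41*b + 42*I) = (b - 4*I)/(b - 3*I)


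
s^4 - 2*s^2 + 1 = (s - 1)^2*(s + 1)^2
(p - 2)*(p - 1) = p^2 - 3*p + 2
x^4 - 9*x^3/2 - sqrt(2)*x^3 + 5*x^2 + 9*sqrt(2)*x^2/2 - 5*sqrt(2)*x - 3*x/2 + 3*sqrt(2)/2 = (x - 3)*(x - 1)*(x - 1/2)*(x - sqrt(2))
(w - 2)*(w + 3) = w^2 + w - 6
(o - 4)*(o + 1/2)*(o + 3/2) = o^3 - 2*o^2 - 29*o/4 - 3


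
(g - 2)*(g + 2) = g^2 - 4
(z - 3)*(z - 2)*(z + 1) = z^3 - 4*z^2 + z + 6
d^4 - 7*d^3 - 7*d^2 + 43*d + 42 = (d - 7)*(d - 3)*(d + 1)*(d + 2)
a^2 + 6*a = a*(a + 6)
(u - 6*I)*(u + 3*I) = u^2 - 3*I*u + 18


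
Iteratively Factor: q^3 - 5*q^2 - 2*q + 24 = (q - 3)*(q^2 - 2*q - 8) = (q - 4)*(q - 3)*(q + 2)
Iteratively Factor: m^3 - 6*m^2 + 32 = (m + 2)*(m^2 - 8*m + 16) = (m - 4)*(m + 2)*(m - 4)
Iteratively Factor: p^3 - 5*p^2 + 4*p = (p - 1)*(p^2 - 4*p) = (p - 4)*(p - 1)*(p)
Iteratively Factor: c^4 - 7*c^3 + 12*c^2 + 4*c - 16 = (c - 2)*(c^3 - 5*c^2 + 2*c + 8) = (c - 4)*(c - 2)*(c^2 - c - 2) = (c - 4)*(c - 2)^2*(c + 1)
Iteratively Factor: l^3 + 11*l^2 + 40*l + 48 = (l + 4)*(l^2 + 7*l + 12) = (l + 3)*(l + 4)*(l + 4)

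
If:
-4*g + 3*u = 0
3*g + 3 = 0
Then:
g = -1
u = -4/3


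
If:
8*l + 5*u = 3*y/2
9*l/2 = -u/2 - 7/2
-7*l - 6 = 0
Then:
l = -6/7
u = 5/7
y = -46/21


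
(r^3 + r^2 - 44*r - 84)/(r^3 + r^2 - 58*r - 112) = (r^2 - r - 42)/(r^2 - r - 56)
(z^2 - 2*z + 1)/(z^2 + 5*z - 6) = (z - 1)/(z + 6)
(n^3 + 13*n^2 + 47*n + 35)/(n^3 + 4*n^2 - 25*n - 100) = (n^2 + 8*n + 7)/(n^2 - n - 20)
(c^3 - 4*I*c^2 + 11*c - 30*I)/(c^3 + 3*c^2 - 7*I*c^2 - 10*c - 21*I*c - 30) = (c + 3*I)/(c + 3)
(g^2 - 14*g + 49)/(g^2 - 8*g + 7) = (g - 7)/(g - 1)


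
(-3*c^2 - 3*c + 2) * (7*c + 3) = -21*c^3 - 30*c^2 + 5*c + 6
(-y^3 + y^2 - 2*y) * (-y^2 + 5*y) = y^5 - 6*y^4 + 7*y^3 - 10*y^2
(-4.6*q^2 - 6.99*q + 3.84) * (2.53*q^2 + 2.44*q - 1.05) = -11.638*q^4 - 28.9087*q^3 - 2.5104*q^2 + 16.7091*q - 4.032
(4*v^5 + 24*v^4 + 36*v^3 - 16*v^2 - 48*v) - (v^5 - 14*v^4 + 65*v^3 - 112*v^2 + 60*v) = 3*v^5 + 38*v^4 - 29*v^3 + 96*v^2 - 108*v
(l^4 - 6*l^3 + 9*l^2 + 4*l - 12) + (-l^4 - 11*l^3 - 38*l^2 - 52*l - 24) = -17*l^3 - 29*l^2 - 48*l - 36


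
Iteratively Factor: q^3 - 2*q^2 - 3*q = (q + 1)*(q^2 - 3*q) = (q - 3)*(q + 1)*(q)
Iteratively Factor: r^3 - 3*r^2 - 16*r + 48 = (r + 4)*(r^2 - 7*r + 12) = (r - 3)*(r + 4)*(r - 4)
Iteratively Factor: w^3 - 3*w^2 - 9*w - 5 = (w + 1)*(w^2 - 4*w - 5) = (w - 5)*(w + 1)*(w + 1)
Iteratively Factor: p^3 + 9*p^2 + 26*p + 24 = (p + 4)*(p^2 + 5*p + 6) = (p + 2)*(p + 4)*(p + 3)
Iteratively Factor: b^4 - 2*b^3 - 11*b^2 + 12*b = (b + 3)*(b^3 - 5*b^2 + 4*b) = (b - 1)*(b + 3)*(b^2 - 4*b) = (b - 4)*(b - 1)*(b + 3)*(b)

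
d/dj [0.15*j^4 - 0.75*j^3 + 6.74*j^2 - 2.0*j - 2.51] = 0.6*j^3 - 2.25*j^2 + 13.48*j - 2.0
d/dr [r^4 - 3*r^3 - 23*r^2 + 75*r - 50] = 4*r^3 - 9*r^2 - 46*r + 75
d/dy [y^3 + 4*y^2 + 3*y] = 3*y^2 + 8*y + 3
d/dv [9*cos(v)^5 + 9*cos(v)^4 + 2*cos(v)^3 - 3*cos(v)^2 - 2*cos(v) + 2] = (-45*cos(v)^4 - 36*cos(v)^3 - 6*cos(v)^2 + 6*cos(v) + 2)*sin(v)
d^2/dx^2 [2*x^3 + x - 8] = 12*x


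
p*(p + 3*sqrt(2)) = p^2 + 3*sqrt(2)*p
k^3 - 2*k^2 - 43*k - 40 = (k - 8)*(k + 1)*(k + 5)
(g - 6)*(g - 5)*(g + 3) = g^3 - 8*g^2 - 3*g + 90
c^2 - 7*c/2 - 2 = (c - 4)*(c + 1/2)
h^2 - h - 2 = (h - 2)*(h + 1)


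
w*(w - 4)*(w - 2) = w^3 - 6*w^2 + 8*w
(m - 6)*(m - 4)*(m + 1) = m^3 - 9*m^2 + 14*m + 24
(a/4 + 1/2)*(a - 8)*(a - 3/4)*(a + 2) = a^4/4 - 19*a^3/16 - 25*a^2/4 - 11*a/4 + 6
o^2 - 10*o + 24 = (o - 6)*(o - 4)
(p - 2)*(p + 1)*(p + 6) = p^3 + 5*p^2 - 8*p - 12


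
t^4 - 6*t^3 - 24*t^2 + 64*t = t*(t - 8)*(t - 2)*(t + 4)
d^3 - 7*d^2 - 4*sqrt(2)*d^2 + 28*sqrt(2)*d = d*(d - 7)*(d - 4*sqrt(2))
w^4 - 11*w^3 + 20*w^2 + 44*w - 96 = (w - 8)*(w - 3)*(w - 2)*(w + 2)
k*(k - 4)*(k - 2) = k^3 - 6*k^2 + 8*k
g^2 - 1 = (g - 1)*(g + 1)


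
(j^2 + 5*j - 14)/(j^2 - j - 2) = (j + 7)/(j + 1)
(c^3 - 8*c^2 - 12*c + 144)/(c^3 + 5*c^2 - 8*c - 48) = (c^2 - 12*c + 36)/(c^2 + c - 12)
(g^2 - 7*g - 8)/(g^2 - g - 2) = (g - 8)/(g - 2)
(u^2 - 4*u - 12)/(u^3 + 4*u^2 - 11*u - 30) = (u - 6)/(u^2 + 2*u - 15)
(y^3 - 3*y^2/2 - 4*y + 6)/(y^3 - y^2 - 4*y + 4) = (y - 3/2)/(y - 1)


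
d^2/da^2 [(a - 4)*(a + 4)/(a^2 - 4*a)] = 8/a^3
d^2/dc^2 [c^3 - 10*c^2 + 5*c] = 6*c - 20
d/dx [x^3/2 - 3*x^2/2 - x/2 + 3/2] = 3*x^2/2 - 3*x - 1/2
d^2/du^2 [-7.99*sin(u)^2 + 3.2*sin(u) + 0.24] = -3.2*sin(u) - 15.98*cos(2*u)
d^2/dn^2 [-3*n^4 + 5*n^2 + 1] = 10 - 36*n^2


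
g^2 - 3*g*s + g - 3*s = (g + 1)*(g - 3*s)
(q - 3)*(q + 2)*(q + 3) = q^3 + 2*q^2 - 9*q - 18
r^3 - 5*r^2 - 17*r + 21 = (r - 7)*(r - 1)*(r + 3)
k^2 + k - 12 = (k - 3)*(k + 4)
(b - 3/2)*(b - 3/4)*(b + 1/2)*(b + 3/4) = b^4 - b^3 - 21*b^2/16 + 9*b/16 + 27/64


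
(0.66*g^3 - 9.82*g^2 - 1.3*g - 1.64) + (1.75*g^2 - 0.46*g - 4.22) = 0.66*g^3 - 8.07*g^2 - 1.76*g - 5.86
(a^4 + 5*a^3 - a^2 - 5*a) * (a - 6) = a^5 - a^4 - 31*a^3 + a^2 + 30*a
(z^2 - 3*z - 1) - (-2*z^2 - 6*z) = 3*z^2 + 3*z - 1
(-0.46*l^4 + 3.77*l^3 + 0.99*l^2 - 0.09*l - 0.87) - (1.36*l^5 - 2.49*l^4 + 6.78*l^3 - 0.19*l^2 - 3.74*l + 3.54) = -1.36*l^5 + 2.03*l^4 - 3.01*l^3 + 1.18*l^2 + 3.65*l - 4.41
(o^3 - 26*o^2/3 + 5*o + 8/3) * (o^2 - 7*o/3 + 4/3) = o^5 - 11*o^4 + 239*o^3/9 - 185*o^2/9 + 4*o/9 + 32/9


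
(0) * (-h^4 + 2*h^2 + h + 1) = 0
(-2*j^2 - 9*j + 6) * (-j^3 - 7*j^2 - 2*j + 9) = 2*j^5 + 23*j^4 + 61*j^3 - 42*j^2 - 93*j + 54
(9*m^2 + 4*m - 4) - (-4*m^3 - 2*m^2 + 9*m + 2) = 4*m^3 + 11*m^2 - 5*m - 6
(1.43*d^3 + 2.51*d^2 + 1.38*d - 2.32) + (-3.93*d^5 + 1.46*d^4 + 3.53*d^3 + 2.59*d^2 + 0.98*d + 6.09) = -3.93*d^5 + 1.46*d^4 + 4.96*d^3 + 5.1*d^2 + 2.36*d + 3.77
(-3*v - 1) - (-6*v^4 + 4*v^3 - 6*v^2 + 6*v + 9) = 6*v^4 - 4*v^3 + 6*v^2 - 9*v - 10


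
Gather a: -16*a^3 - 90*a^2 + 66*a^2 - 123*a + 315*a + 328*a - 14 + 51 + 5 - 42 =-16*a^3 - 24*a^2 + 520*a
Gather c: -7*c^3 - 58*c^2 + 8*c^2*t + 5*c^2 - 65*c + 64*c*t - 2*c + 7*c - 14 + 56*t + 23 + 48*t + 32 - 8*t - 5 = -7*c^3 + c^2*(8*t - 53) + c*(64*t - 60) + 96*t + 36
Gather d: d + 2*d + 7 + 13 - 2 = 3*d + 18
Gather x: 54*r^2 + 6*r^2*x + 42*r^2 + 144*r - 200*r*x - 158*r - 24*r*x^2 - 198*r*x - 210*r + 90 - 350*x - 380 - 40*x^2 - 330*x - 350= 96*r^2 - 224*r + x^2*(-24*r - 40) + x*(6*r^2 - 398*r - 680) - 640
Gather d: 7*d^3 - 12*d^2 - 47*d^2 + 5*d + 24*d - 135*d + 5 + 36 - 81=7*d^3 - 59*d^2 - 106*d - 40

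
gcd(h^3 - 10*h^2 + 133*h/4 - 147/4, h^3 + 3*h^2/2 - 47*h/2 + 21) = h - 7/2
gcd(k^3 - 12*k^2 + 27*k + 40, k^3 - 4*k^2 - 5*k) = k^2 - 4*k - 5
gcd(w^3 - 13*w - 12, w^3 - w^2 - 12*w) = w^2 - w - 12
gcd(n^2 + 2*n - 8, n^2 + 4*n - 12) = n - 2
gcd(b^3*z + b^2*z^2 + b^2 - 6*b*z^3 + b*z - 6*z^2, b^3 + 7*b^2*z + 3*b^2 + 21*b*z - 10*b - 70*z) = 1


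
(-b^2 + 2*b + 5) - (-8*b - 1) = -b^2 + 10*b + 6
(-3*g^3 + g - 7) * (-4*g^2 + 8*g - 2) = 12*g^5 - 24*g^4 + 2*g^3 + 36*g^2 - 58*g + 14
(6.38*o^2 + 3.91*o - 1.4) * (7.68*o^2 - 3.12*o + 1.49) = 48.9984*o^4 + 10.1232*o^3 - 13.445*o^2 + 10.1939*o - 2.086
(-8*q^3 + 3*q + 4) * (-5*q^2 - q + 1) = 40*q^5 + 8*q^4 - 23*q^3 - 23*q^2 - q + 4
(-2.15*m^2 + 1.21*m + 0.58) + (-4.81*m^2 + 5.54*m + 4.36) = -6.96*m^2 + 6.75*m + 4.94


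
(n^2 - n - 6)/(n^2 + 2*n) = (n - 3)/n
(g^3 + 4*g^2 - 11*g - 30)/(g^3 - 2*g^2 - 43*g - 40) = (g^2 - g - 6)/(g^2 - 7*g - 8)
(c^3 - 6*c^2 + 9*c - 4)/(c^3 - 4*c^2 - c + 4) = (c - 1)/(c + 1)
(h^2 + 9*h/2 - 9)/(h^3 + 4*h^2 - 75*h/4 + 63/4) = 2*(h + 6)/(2*h^2 + 11*h - 21)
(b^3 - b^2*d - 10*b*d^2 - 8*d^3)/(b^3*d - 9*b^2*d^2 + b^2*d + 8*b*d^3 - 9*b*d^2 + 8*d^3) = (b^3 - b^2*d - 10*b*d^2 - 8*d^3)/(d*(b^3 - 9*b^2*d + b^2 + 8*b*d^2 - 9*b*d + 8*d^2))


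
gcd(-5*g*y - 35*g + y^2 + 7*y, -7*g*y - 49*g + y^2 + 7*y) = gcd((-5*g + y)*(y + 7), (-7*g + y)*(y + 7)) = y + 7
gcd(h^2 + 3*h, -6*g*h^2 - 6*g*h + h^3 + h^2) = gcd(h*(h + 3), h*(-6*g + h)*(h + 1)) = h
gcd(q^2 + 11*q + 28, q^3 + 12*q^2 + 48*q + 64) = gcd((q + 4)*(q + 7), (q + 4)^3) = q + 4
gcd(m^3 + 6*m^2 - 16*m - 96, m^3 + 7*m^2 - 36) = m + 6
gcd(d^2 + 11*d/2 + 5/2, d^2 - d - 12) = 1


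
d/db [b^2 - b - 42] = 2*b - 1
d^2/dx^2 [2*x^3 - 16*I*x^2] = 12*x - 32*I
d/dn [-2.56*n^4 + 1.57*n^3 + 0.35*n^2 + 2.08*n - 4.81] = -10.24*n^3 + 4.71*n^2 + 0.7*n + 2.08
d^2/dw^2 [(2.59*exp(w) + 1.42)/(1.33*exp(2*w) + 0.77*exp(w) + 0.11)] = (4.581451*exp(4*w) + 7.394933*exp(3*w) + 2.089164*exp(2*w) - 0.208439*exp(w) - 0.088935)*exp(w)/(2.352637*exp(6*w) + 4.086159*exp(5*w) + 2.949408*exp(4*w) + 1.132439*exp(3*w) + 0.243936*exp(2*w) + 0.027951*exp(w) + 0.001331)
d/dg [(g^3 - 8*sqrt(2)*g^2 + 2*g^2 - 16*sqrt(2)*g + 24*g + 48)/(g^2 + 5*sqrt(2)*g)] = (g^4 + 10*sqrt(2)*g^3 - 104*g^2 + 26*sqrt(2)*g^2 - 96*g - 240*sqrt(2))/(g^2*(g^2 + 10*sqrt(2)*g + 50))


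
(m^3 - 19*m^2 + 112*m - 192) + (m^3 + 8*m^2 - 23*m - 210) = 2*m^3 - 11*m^2 + 89*m - 402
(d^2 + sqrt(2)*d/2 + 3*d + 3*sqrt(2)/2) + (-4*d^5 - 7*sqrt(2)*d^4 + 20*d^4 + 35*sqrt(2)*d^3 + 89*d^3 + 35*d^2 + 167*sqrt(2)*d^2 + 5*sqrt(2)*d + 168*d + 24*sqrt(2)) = -4*d^5 - 7*sqrt(2)*d^4 + 20*d^4 + 35*sqrt(2)*d^3 + 89*d^3 + 36*d^2 + 167*sqrt(2)*d^2 + 11*sqrt(2)*d/2 + 171*d + 51*sqrt(2)/2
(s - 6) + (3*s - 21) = 4*s - 27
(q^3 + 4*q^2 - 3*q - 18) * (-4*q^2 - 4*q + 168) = -4*q^5 - 20*q^4 + 164*q^3 + 756*q^2 - 432*q - 3024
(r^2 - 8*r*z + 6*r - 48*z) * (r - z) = r^3 - 9*r^2*z + 6*r^2 + 8*r*z^2 - 54*r*z + 48*z^2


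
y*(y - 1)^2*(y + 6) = y^4 + 4*y^3 - 11*y^2 + 6*y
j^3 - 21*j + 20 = (j - 4)*(j - 1)*(j + 5)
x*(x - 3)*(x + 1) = x^3 - 2*x^2 - 3*x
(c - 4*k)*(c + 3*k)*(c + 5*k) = c^3 + 4*c^2*k - 17*c*k^2 - 60*k^3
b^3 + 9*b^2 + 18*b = b*(b + 3)*(b + 6)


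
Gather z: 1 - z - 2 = -z - 1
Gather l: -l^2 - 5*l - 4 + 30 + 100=-l^2 - 5*l + 126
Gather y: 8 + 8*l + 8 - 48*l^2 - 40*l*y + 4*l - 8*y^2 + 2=-48*l^2 - 40*l*y + 12*l - 8*y^2 + 18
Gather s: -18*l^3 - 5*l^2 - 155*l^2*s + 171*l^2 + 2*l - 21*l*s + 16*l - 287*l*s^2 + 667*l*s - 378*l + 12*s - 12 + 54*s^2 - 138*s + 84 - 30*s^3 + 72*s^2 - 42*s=-18*l^3 + 166*l^2 - 360*l - 30*s^3 + s^2*(126 - 287*l) + s*(-155*l^2 + 646*l - 168) + 72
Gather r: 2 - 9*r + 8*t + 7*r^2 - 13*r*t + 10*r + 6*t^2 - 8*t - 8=7*r^2 + r*(1 - 13*t) + 6*t^2 - 6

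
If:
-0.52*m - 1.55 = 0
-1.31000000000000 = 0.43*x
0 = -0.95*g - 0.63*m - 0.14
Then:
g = 1.83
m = -2.98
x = -3.05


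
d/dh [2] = 0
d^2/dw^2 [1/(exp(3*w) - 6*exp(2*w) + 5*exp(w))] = ((-9*exp(2*w) + 24*exp(w) - 5)*(exp(2*w) - 6*exp(w) + 5) + 2*(3*exp(2*w) - 12*exp(w) + 5)^2)*exp(-w)/(exp(2*w) - 6*exp(w) + 5)^3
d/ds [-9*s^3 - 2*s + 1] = -27*s^2 - 2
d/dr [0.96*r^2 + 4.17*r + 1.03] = 1.92*r + 4.17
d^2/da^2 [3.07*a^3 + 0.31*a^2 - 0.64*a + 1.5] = 18.42*a + 0.62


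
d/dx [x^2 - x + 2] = 2*x - 1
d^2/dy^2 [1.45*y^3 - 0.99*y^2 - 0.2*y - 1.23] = 8.7*y - 1.98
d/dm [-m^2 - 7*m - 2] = -2*m - 7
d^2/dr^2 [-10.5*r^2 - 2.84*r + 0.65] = -21.0000000000000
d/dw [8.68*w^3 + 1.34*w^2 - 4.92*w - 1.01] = 26.04*w^2 + 2.68*w - 4.92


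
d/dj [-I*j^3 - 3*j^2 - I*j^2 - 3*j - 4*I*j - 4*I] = -3*I*j^2 - 2*j*(3 + I) - 3 - 4*I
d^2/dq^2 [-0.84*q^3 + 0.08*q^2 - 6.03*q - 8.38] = 0.16 - 5.04*q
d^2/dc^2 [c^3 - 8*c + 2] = 6*c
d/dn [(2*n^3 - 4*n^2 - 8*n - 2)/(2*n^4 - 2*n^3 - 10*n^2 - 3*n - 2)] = 2*(-2*n^6 + 8*n^5 + 10*n^4 - 14*n^3 - 46*n^2 - 12*n + 5)/(4*n^8 - 8*n^7 - 36*n^6 + 28*n^5 + 104*n^4 + 68*n^3 + 49*n^2 + 12*n + 4)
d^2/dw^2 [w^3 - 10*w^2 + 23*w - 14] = 6*w - 20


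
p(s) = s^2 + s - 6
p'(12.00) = 25.00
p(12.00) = 150.00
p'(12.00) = 25.00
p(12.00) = 150.00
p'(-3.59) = -6.18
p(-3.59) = 3.30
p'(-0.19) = 0.62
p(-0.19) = -6.15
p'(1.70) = 4.40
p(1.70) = -1.41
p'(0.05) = 1.10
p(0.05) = -5.95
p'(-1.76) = -2.52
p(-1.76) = -4.66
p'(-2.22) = -3.44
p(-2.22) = -3.29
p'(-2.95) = -4.90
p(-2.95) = -0.25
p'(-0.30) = 0.40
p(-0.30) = -6.21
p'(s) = 2*s + 1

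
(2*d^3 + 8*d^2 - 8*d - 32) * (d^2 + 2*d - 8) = 2*d^5 + 12*d^4 - 8*d^3 - 112*d^2 + 256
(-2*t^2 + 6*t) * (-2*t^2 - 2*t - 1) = 4*t^4 - 8*t^3 - 10*t^2 - 6*t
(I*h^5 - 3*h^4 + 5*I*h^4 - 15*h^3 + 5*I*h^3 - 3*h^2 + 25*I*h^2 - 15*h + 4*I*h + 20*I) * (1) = I*h^5 - 3*h^4 + 5*I*h^4 - 15*h^3 + 5*I*h^3 - 3*h^2 + 25*I*h^2 - 15*h + 4*I*h + 20*I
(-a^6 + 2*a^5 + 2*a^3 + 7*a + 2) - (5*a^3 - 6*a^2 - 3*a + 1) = -a^6 + 2*a^5 - 3*a^3 + 6*a^2 + 10*a + 1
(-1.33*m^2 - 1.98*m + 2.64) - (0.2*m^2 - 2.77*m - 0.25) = -1.53*m^2 + 0.79*m + 2.89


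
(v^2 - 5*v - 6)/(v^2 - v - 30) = (v + 1)/(v + 5)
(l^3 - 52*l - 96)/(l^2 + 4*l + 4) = (l^2 - 2*l - 48)/(l + 2)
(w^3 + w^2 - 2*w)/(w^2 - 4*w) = (w^2 + w - 2)/(w - 4)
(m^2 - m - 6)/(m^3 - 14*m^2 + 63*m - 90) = (m + 2)/(m^2 - 11*m + 30)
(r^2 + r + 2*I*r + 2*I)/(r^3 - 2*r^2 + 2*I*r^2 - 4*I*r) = (r + 1)/(r*(r - 2))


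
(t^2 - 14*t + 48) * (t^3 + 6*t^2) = t^5 - 8*t^4 - 36*t^3 + 288*t^2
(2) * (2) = 4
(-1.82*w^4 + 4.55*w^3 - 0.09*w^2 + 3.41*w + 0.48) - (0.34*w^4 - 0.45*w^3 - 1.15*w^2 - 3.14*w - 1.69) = -2.16*w^4 + 5.0*w^3 + 1.06*w^2 + 6.55*w + 2.17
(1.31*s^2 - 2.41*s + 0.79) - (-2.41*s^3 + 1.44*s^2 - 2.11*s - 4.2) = 2.41*s^3 - 0.13*s^2 - 0.3*s + 4.99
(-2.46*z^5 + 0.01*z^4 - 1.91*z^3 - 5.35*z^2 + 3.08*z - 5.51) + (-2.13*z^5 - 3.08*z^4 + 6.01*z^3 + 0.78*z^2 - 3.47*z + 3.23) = -4.59*z^5 - 3.07*z^4 + 4.1*z^3 - 4.57*z^2 - 0.39*z - 2.28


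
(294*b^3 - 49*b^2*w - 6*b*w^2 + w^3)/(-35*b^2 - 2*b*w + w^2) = (-42*b^2 + b*w + w^2)/(5*b + w)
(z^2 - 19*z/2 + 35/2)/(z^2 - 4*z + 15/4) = 2*(z - 7)/(2*z - 3)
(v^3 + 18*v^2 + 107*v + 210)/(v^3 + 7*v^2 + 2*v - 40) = (v^2 + 13*v + 42)/(v^2 + 2*v - 8)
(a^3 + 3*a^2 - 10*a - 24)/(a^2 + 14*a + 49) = (a^3 + 3*a^2 - 10*a - 24)/(a^2 + 14*a + 49)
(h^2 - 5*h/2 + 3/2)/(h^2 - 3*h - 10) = (-2*h^2 + 5*h - 3)/(2*(-h^2 + 3*h + 10))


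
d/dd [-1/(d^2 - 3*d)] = (2*d - 3)/(d^2*(d - 3)^2)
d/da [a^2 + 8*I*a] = 2*a + 8*I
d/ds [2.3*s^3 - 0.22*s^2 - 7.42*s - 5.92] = 6.9*s^2 - 0.44*s - 7.42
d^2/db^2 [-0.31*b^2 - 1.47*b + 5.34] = -0.620000000000000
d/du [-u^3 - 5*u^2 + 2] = u*(-3*u - 10)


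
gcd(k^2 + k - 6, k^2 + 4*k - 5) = 1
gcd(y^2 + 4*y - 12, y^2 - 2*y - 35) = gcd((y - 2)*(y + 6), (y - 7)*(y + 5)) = 1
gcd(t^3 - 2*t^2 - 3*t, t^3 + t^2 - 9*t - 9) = t^2 - 2*t - 3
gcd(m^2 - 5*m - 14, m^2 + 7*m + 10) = m + 2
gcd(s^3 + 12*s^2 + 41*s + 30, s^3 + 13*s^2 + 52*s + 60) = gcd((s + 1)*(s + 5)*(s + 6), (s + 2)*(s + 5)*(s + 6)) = s^2 + 11*s + 30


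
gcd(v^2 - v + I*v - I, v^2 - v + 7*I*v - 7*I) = v - 1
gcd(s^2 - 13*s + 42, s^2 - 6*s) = s - 6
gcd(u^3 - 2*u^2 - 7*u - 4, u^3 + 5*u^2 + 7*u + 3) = u^2 + 2*u + 1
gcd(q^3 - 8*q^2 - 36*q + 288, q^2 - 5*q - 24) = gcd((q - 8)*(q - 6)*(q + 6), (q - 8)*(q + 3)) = q - 8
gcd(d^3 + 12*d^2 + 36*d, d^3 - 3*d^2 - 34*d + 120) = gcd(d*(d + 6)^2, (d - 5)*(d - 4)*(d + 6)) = d + 6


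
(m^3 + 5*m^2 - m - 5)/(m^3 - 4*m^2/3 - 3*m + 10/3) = 3*(m^2 + 6*m + 5)/(3*m^2 - m - 10)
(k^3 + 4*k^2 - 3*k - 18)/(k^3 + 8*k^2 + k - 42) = (k + 3)/(k + 7)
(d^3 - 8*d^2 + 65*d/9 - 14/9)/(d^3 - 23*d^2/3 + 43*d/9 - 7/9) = (3*d - 2)/(3*d - 1)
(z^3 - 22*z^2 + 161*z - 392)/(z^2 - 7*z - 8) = (z^2 - 14*z + 49)/(z + 1)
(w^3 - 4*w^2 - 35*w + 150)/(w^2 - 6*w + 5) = (w^2 + w - 30)/(w - 1)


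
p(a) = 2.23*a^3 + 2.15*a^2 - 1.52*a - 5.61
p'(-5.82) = 200.06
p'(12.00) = 1013.44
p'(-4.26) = 101.57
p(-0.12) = -5.40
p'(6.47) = 306.35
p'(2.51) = 51.42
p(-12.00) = -3531.21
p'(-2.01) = 16.87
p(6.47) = 678.53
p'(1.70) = 25.12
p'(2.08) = 36.37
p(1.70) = 8.98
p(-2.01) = -11.98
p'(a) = 6.69*a^2 + 4.3*a - 1.52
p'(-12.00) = 910.24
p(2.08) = 20.60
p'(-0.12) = -1.94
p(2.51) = 39.38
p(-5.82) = -363.55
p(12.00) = 4139.19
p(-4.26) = -132.52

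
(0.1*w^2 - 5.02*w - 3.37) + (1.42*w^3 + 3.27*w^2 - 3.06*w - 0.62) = 1.42*w^3 + 3.37*w^2 - 8.08*w - 3.99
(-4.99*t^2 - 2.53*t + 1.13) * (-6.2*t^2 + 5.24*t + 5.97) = 30.938*t^4 - 10.4616*t^3 - 50.0535*t^2 - 9.1829*t + 6.7461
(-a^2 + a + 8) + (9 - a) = 17 - a^2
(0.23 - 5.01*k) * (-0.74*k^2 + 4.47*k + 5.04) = 3.7074*k^3 - 22.5649*k^2 - 24.2223*k + 1.1592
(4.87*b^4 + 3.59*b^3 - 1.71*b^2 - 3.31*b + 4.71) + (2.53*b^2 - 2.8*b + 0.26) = 4.87*b^4 + 3.59*b^3 + 0.82*b^2 - 6.11*b + 4.97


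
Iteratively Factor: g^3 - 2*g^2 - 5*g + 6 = (g + 2)*(g^2 - 4*g + 3) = (g - 1)*(g + 2)*(g - 3)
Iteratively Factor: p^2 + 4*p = (p)*(p + 4)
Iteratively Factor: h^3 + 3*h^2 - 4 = (h + 2)*(h^2 + h - 2) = (h + 2)^2*(h - 1)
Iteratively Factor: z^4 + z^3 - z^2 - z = (z + 1)*(z^3 - z) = (z - 1)*(z + 1)*(z^2 + z) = z*(z - 1)*(z + 1)*(z + 1)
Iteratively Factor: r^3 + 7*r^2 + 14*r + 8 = (r + 2)*(r^2 + 5*r + 4) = (r + 1)*(r + 2)*(r + 4)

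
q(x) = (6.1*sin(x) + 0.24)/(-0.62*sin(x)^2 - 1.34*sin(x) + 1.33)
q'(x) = (1.24*sin(x)*cos(x) + 1.34*cos(x))*(6.1*sin(x) + 0.24)/(-0.62*sin(x)^2 - 1.34*sin(x) + 1.33)^2 + 6.1*cos(x)/(-0.62*sin(x)^2 - 1.34*sin(x) + 1.33) = (3.782*sin(x)^2 + 0.297599999999999*sin(x) + 8.4346)*cos(x)/(0.3844*sin(x)^4 + 1.6616*sin(x)^3 + 0.1464*sin(x)^2 - 3.5644*sin(x) + 1.7689)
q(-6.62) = -1.04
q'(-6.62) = 2.84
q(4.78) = -2.85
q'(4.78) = 0.19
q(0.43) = 4.19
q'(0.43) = 19.02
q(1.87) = -11.75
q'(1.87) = -13.44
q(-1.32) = -2.77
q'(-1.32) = 0.69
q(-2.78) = -1.11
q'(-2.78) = -2.76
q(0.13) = 0.90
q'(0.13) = 6.45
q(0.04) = 0.38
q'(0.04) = 5.19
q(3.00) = 0.98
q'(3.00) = -6.65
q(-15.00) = -1.92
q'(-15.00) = -1.99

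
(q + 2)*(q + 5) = q^2 + 7*q + 10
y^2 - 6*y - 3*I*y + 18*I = (y - 6)*(y - 3*I)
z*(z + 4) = z^2 + 4*z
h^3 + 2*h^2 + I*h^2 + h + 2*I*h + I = (h + 1)^2*(h + I)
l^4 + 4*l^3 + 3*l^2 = l^2*(l + 1)*(l + 3)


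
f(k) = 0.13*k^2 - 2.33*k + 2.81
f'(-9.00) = -4.67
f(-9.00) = 34.31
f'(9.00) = 0.01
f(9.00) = -7.63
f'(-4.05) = -3.38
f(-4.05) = 14.38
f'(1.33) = -1.98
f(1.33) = -0.06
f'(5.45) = -0.91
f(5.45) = -6.03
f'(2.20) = -1.76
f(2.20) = -1.69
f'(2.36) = -1.72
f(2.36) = -1.96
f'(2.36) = -1.72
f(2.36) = -1.96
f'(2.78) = -1.61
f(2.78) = -2.66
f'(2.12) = -1.78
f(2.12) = -1.55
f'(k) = 0.26*k - 2.33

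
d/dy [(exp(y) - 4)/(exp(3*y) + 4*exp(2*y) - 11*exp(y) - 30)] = (-(exp(y) - 4)*(3*exp(2*y) + 8*exp(y) - 11) + exp(3*y) + 4*exp(2*y) - 11*exp(y) - 30)*exp(y)/(exp(3*y) + 4*exp(2*y) - 11*exp(y) - 30)^2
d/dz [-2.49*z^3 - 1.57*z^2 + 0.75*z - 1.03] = -7.47*z^2 - 3.14*z + 0.75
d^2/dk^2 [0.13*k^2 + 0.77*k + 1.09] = 0.260000000000000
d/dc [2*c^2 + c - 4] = 4*c + 1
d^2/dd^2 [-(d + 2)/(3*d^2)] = 2*(-d - 6)/(3*d^4)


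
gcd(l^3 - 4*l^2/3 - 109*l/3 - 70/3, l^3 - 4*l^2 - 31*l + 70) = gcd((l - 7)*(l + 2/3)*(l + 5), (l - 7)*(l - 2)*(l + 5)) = l^2 - 2*l - 35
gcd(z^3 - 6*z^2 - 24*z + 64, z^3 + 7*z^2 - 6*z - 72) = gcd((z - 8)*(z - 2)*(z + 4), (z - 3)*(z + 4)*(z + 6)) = z + 4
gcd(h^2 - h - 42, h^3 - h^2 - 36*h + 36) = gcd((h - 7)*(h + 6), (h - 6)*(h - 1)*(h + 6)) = h + 6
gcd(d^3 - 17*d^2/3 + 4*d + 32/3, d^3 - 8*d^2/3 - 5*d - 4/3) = d^2 - 3*d - 4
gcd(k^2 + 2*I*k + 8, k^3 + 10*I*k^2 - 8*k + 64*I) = k^2 + 2*I*k + 8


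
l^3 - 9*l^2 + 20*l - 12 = (l - 6)*(l - 2)*(l - 1)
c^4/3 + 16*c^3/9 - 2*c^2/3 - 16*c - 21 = (c/3 + 1)*(c - 3)*(c + 7/3)*(c + 3)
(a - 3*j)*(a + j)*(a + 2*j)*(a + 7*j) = a^4 + 7*a^3*j - 7*a^2*j^2 - 55*a*j^3 - 42*j^4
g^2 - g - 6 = (g - 3)*(g + 2)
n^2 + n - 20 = (n - 4)*(n + 5)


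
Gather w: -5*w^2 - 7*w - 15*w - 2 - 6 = -5*w^2 - 22*w - 8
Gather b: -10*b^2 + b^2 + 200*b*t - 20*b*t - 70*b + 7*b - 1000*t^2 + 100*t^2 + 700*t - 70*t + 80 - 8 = -9*b^2 + b*(180*t - 63) - 900*t^2 + 630*t + 72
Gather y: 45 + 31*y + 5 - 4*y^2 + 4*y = -4*y^2 + 35*y + 50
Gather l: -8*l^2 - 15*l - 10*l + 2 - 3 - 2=-8*l^2 - 25*l - 3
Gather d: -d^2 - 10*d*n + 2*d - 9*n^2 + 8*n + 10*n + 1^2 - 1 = -d^2 + d*(2 - 10*n) - 9*n^2 + 18*n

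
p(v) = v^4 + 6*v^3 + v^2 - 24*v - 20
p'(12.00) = 9504.00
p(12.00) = 30940.00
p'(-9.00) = -1500.00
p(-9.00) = 2464.00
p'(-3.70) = 12.41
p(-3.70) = -34.01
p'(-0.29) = -23.16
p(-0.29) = -13.10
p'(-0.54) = -20.46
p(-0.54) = -7.61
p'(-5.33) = -128.98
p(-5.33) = 34.88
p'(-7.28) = -627.90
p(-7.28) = 701.58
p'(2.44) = 146.15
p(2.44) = 50.00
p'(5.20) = 1035.55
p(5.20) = 1457.05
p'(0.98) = -0.99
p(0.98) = -35.99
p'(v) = 4*v^3 + 18*v^2 + 2*v - 24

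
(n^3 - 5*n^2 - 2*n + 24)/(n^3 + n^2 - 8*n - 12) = (n - 4)/(n + 2)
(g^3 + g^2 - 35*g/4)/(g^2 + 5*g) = (g^2 + g - 35/4)/(g + 5)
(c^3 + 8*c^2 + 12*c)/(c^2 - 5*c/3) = 3*(c^2 + 8*c + 12)/(3*c - 5)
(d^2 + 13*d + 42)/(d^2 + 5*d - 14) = (d + 6)/(d - 2)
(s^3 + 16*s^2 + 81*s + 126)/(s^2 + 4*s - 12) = (s^2 + 10*s + 21)/(s - 2)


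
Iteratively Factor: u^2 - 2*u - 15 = (u + 3)*(u - 5)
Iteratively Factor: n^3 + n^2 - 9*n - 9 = (n + 1)*(n^2 - 9) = (n + 1)*(n + 3)*(n - 3)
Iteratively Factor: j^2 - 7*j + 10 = (j - 5)*(j - 2)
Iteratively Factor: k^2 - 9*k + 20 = (k - 5)*(k - 4)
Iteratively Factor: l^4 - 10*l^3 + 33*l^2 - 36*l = (l - 4)*(l^3 - 6*l^2 + 9*l) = (l - 4)*(l - 3)*(l^2 - 3*l) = (l - 4)*(l - 3)^2*(l)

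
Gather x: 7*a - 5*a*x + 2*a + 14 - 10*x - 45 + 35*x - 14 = 9*a + x*(25 - 5*a) - 45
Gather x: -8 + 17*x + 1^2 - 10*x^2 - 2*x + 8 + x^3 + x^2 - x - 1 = x^3 - 9*x^2 + 14*x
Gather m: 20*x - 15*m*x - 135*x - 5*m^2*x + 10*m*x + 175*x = -5*m^2*x - 5*m*x + 60*x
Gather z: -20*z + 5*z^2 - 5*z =5*z^2 - 25*z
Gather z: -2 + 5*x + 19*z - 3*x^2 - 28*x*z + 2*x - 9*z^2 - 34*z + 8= -3*x^2 + 7*x - 9*z^2 + z*(-28*x - 15) + 6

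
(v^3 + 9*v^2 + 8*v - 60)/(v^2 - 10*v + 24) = (v^3 + 9*v^2 + 8*v - 60)/(v^2 - 10*v + 24)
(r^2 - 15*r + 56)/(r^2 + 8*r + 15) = (r^2 - 15*r + 56)/(r^2 + 8*r + 15)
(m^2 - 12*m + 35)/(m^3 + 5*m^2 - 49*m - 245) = (m - 5)/(m^2 + 12*m + 35)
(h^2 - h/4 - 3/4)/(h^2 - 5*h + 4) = (h + 3/4)/(h - 4)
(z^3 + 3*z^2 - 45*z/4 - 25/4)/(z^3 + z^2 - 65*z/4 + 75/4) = (2*z + 1)/(2*z - 3)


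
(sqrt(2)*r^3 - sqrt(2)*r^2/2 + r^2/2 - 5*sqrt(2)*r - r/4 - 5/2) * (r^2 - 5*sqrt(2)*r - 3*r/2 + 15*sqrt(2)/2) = sqrt(2)*r^5 - 19*r^4/2 - 2*sqrt(2)*r^4 - 27*sqrt(2)*r^3/4 + 19*r^3 + 25*sqrt(2)*r^2/2 + 323*r^2/8 - 285*r/4 + 85*sqrt(2)*r/8 - 75*sqrt(2)/4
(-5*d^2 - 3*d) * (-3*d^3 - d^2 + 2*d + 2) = 15*d^5 + 14*d^4 - 7*d^3 - 16*d^2 - 6*d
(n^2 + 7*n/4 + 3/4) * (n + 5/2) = n^3 + 17*n^2/4 + 41*n/8 + 15/8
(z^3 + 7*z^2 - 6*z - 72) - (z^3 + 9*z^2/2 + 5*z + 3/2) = 5*z^2/2 - 11*z - 147/2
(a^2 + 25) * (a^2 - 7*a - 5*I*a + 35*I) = a^4 - 7*a^3 - 5*I*a^3 + 25*a^2 + 35*I*a^2 - 175*a - 125*I*a + 875*I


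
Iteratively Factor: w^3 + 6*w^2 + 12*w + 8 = (w + 2)*(w^2 + 4*w + 4) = (w + 2)^2*(w + 2)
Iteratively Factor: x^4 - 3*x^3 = (x)*(x^3 - 3*x^2) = x*(x - 3)*(x^2) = x^2*(x - 3)*(x)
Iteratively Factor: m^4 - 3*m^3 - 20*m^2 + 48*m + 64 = (m + 4)*(m^3 - 7*m^2 + 8*m + 16) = (m - 4)*(m + 4)*(m^2 - 3*m - 4) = (m - 4)^2*(m + 4)*(m + 1)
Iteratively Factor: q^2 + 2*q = (q)*(q + 2)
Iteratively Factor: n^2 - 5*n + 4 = (n - 4)*(n - 1)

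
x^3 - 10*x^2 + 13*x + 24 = (x - 8)*(x - 3)*(x + 1)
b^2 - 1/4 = (b - 1/2)*(b + 1/2)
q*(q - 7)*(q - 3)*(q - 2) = q^4 - 12*q^3 + 41*q^2 - 42*q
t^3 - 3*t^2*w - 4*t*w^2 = t*(t - 4*w)*(t + w)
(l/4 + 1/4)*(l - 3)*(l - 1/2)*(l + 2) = l^4/4 - l^3/8 - 7*l^2/4 - 5*l/8 + 3/4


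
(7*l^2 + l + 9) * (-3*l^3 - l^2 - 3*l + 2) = -21*l^5 - 10*l^4 - 49*l^3 + 2*l^2 - 25*l + 18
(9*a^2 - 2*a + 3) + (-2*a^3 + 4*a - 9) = -2*a^3 + 9*a^2 + 2*a - 6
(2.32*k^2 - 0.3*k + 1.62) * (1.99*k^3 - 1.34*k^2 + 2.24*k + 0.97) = 4.6168*k^5 - 3.7058*k^4 + 8.8226*k^3 - 0.5924*k^2 + 3.3378*k + 1.5714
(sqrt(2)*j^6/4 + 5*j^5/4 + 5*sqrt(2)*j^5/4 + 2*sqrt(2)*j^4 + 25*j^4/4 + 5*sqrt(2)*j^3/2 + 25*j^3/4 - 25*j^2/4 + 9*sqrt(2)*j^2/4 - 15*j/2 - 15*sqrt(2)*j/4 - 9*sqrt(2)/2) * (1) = sqrt(2)*j^6/4 + 5*j^5/4 + 5*sqrt(2)*j^5/4 + 2*sqrt(2)*j^4 + 25*j^4/4 + 5*sqrt(2)*j^3/2 + 25*j^3/4 - 25*j^2/4 + 9*sqrt(2)*j^2/4 - 15*j/2 - 15*sqrt(2)*j/4 - 9*sqrt(2)/2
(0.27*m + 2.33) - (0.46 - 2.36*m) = 2.63*m + 1.87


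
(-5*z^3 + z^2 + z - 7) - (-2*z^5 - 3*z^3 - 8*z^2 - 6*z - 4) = 2*z^5 - 2*z^3 + 9*z^2 + 7*z - 3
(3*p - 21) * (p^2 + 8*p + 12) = 3*p^3 + 3*p^2 - 132*p - 252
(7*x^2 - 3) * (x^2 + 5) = 7*x^4 + 32*x^2 - 15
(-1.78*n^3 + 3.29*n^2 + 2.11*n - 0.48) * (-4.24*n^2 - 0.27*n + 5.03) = 7.5472*n^5 - 13.469*n^4 - 18.7881*n^3 + 18.0142*n^2 + 10.7429*n - 2.4144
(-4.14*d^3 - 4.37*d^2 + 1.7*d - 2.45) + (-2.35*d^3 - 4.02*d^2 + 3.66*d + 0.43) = -6.49*d^3 - 8.39*d^2 + 5.36*d - 2.02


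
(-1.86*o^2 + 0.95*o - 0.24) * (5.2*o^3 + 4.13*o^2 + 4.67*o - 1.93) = -9.672*o^5 - 2.7418*o^4 - 6.0107*o^3 + 7.0351*o^2 - 2.9543*o + 0.4632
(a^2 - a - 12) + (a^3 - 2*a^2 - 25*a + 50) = a^3 - a^2 - 26*a + 38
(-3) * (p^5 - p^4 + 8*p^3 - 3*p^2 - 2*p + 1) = -3*p^5 + 3*p^4 - 24*p^3 + 9*p^2 + 6*p - 3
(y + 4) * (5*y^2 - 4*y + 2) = 5*y^3 + 16*y^2 - 14*y + 8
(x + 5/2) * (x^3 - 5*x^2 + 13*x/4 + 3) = x^4 - 5*x^3/2 - 37*x^2/4 + 89*x/8 + 15/2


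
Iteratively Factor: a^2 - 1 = (a - 1)*(a + 1)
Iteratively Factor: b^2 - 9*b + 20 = (b - 4)*(b - 5)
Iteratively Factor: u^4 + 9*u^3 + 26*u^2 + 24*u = (u + 3)*(u^3 + 6*u^2 + 8*u) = (u + 3)*(u + 4)*(u^2 + 2*u) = u*(u + 3)*(u + 4)*(u + 2)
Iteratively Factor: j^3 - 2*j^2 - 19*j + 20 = (j - 1)*(j^2 - j - 20) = (j - 1)*(j + 4)*(j - 5)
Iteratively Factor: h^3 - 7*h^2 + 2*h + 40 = (h - 4)*(h^2 - 3*h - 10) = (h - 4)*(h + 2)*(h - 5)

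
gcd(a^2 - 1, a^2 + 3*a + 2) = a + 1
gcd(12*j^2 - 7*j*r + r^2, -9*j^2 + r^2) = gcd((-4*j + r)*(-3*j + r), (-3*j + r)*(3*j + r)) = -3*j + r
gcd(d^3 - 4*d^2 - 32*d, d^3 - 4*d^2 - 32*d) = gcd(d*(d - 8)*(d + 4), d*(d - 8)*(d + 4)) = d^3 - 4*d^2 - 32*d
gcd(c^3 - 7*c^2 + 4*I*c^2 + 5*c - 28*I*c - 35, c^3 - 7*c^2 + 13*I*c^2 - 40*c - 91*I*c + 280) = c^2 + c*(-7 + 5*I) - 35*I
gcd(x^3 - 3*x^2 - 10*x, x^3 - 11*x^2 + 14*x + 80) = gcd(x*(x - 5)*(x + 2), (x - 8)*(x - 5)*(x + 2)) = x^2 - 3*x - 10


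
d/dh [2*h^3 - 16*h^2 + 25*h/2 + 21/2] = 6*h^2 - 32*h + 25/2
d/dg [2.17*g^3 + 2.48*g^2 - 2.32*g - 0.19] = 6.51*g^2 + 4.96*g - 2.32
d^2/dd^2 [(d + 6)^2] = 2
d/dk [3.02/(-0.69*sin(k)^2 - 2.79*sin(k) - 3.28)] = (4.1676*sin(k) + 8.4258)*cos(k)/(0.69*sin(k)^2 + 2.79*sin(k) + 3.28)^2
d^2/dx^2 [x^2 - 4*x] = 2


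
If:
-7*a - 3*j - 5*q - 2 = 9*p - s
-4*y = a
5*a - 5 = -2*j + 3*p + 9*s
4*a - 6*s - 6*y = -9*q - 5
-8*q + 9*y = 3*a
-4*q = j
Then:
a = 3488/4247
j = 9156/4247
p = -5070/4247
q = -2289/4247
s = 3303/4247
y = -872/4247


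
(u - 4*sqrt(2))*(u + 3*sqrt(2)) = u^2 - sqrt(2)*u - 24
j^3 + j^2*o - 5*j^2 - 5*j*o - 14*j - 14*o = (j - 7)*(j + 2)*(j + o)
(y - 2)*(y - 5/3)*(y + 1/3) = y^3 - 10*y^2/3 + 19*y/9 + 10/9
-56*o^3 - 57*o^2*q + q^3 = (-8*o + q)*(o + q)*(7*o + q)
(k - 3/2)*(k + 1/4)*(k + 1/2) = k^3 - 3*k^2/4 - k - 3/16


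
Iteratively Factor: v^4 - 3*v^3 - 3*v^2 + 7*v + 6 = (v + 1)*(v^3 - 4*v^2 + v + 6) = (v - 2)*(v + 1)*(v^2 - 2*v - 3) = (v - 3)*(v - 2)*(v + 1)*(v + 1)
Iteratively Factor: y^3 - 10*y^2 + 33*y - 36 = (y - 3)*(y^2 - 7*y + 12) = (y - 3)^2*(y - 4)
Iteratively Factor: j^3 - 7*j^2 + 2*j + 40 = (j - 4)*(j^2 - 3*j - 10) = (j - 4)*(j + 2)*(j - 5)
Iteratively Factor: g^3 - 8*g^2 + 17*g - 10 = (g - 5)*(g^2 - 3*g + 2) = (g - 5)*(g - 2)*(g - 1)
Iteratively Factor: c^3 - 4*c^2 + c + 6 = (c - 3)*(c^2 - c - 2) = (c - 3)*(c - 2)*(c + 1)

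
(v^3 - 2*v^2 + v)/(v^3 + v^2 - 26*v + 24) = v*(v - 1)/(v^2 + 2*v - 24)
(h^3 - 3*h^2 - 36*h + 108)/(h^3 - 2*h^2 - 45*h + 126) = (h + 6)/(h + 7)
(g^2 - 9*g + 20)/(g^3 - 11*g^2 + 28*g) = (g - 5)/(g*(g - 7))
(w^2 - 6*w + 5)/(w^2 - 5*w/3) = 3*(w^2 - 6*w + 5)/(w*(3*w - 5))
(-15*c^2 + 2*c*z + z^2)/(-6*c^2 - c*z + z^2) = (5*c + z)/(2*c + z)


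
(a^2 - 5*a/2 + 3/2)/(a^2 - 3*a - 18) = (-2*a^2 + 5*a - 3)/(2*(-a^2 + 3*a + 18))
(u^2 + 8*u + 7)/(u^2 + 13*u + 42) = (u + 1)/(u + 6)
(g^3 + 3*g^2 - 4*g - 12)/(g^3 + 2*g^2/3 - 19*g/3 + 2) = 3*(g + 2)/(3*g - 1)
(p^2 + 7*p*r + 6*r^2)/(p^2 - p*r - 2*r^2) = (p + 6*r)/(p - 2*r)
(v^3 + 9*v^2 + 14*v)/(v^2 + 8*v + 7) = v*(v + 2)/(v + 1)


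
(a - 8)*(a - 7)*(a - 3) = a^3 - 18*a^2 + 101*a - 168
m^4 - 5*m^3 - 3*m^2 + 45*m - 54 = (m - 3)^2*(m - 2)*(m + 3)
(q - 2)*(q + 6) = q^2 + 4*q - 12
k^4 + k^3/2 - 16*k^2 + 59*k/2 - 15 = (k - 2)*(k - 3/2)*(k - 1)*(k + 5)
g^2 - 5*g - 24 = (g - 8)*(g + 3)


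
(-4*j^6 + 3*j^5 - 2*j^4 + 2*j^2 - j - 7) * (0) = 0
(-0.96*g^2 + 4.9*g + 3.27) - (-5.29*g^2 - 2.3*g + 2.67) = 4.33*g^2 + 7.2*g + 0.6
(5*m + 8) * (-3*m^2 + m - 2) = -15*m^3 - 19*m^2 - 2*m - 16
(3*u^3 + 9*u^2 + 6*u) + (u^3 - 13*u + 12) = 4*u^3 + 9*u^2 - 7*u + 12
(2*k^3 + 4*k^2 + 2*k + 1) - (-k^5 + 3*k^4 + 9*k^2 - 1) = k^5 - 3*k^4 + 2*k^3 - 5*k^2 + 2*k + 2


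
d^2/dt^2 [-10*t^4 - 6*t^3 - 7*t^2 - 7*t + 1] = -120*t^2 - 36*t - 14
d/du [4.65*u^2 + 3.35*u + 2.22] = 9.3*u + 3.35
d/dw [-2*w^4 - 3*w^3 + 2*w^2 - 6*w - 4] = -8*w^3 - 9*w^2 + 4*w - 6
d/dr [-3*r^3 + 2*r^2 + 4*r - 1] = -9*r^2 + 4*r + 4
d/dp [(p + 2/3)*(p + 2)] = 2*p + 8/3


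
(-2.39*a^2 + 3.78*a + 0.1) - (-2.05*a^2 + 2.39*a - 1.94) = -0.34*a^2 + 1.39*a + 2.04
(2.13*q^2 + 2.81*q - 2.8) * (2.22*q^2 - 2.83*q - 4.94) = 4.7286*q^4 + 0.210300000000001*q^3 - 24.6905*q^2 - 5.9574*q + 13.832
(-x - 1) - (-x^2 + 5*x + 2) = x^2 - 6*x - 3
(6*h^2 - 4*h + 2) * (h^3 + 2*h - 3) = 6*h^5 - 4*h^4 + 14*h^3 - 26*h^2 + 16*h - 6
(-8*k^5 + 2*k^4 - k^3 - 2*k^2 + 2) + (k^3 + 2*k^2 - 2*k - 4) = -8*k^5 + 2*k^4 - 2*k - 2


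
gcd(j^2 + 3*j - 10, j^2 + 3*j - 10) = j^2 + 3*j - 10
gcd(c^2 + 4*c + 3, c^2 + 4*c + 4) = 1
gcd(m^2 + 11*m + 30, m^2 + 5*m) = m + 5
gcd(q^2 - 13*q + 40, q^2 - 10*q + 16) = q - 8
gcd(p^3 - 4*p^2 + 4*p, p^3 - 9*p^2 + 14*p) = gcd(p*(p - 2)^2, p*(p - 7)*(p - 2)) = p^2 - 2*p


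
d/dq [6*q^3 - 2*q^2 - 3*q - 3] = 18*q^2 - 4*q - 3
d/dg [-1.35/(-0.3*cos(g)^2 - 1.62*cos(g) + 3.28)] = (0.81*cos(g) + 2.187)*sin(g)/(0.3*cos(g)^2 + 1.62*cos(g) - 3.28)^2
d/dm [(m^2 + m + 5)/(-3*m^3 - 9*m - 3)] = (-(2*m + 1)*(m^3 + 3*m + 1)/3 + (m^2 + 1)*(m^2 + m + 5))/(m^3 + 3*m + 1)^2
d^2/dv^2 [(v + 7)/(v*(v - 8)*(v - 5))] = 2*(3*v^5 + 3*v^4 - 599*v^3 + 4389*v^2 - 10920*v + 11200)/(v^3*(v^6 - 39*v^5 + 627*v^4 - 5317*v^3 + 25080*v^2 - 62400*v + 64000))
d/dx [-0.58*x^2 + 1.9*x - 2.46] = 1.9 - 1.16*x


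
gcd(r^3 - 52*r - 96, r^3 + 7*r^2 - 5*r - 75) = 1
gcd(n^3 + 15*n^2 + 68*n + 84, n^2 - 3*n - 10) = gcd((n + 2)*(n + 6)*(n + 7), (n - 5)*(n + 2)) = n + 2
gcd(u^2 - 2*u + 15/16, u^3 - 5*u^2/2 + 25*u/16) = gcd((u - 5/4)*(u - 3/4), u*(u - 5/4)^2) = u - 5/4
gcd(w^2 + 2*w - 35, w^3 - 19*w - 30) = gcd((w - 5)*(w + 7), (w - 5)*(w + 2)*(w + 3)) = w - 5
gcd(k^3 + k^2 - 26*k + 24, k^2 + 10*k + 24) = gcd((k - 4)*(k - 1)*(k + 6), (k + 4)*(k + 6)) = k + 6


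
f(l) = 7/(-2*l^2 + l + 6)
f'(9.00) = 0.01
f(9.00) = -0.05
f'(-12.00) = 0.00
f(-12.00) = -0.02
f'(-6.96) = -0.02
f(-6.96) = -0.07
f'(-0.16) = -0.34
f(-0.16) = 1.21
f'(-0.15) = -0.33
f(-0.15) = 1.21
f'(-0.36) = -0.59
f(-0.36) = 1.30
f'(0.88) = 0.62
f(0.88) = 1.31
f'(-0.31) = -0.52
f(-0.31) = 1.27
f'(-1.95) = -4.87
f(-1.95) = -1.97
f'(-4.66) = -0.08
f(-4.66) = -0.17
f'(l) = 7*(4*l - 1)/(-2*l^2 + l + 6)^2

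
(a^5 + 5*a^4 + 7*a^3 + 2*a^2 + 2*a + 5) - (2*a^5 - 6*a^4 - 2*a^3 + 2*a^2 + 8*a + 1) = -a^5 + 11*a^4 + 9*a^3 - 6*a + 4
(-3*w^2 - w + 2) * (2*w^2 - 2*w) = -6*w^4 + 4*w^3 + 6*w^2 - 4*w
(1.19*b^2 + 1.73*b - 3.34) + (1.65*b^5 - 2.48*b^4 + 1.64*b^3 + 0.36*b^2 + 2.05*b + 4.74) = 1.65*b^5 - 2.48*b^4 + 1.64*b^3 + 1.55*b^2 + 3.78*b + 1.4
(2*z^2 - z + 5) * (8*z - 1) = 16*z^3 - 10*z^2 + 41*z - 5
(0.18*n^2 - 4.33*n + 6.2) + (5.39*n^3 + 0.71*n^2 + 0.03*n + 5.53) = 5.39*n^3 + 0.89*n^2 - 4.3*n + 11.73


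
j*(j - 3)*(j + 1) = j^3 - 2*j^2 - 3*j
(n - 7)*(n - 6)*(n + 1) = n^3 - 12*n^2 + 29*n + 42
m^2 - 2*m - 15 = (m - 5)*(m + 3)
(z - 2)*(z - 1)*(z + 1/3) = z^3 - 8*z^2/3 + z + 2/3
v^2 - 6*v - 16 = (v - 8)*(v + 2)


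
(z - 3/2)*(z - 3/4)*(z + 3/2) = z^3 - 3*z^2/4 - 9*z/4 + 27/16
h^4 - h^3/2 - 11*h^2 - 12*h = h*(h - 4)*(h + 3/2)*(h + 2)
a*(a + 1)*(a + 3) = a^3 + 4*a^2 + 3*a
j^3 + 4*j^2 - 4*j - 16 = (j - 2)*(j + 2)*(j + 4)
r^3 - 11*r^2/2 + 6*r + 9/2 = (r - 3)^2*(r + 1/2)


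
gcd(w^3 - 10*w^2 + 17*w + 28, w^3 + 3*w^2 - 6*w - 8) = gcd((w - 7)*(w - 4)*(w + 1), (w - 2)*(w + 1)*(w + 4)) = w + 1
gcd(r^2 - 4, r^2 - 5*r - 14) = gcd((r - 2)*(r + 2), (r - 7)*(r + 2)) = r + 2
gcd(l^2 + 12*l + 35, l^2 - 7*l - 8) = 1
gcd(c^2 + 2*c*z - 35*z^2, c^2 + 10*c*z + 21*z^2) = c + 7*z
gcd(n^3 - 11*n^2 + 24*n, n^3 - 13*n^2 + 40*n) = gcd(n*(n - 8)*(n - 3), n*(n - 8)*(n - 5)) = n^2 - 8*n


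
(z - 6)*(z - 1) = z^2 - 7*z + 6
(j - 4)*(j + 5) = j^2 + j - 20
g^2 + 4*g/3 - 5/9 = (g - 1/3)*(g + 5/3)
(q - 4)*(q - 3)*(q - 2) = q^3 - 9*q^2 + 26*q - 24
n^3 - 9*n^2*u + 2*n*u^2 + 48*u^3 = (n - 8*u)*(n - 3*u)*(n + 2*u)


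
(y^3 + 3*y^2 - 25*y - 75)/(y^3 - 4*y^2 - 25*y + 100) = (y + 3)/(y - 4)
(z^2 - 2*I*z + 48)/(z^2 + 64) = (z + 6*I)/(z + 8*I)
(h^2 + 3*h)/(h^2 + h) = (h + 3)/(h + 1)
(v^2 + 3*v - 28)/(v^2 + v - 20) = (v + 7)/(v + 5)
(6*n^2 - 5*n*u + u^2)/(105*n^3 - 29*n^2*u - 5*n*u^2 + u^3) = (-2*n + u)/(-35*n^2 - 2*n*u + u^2)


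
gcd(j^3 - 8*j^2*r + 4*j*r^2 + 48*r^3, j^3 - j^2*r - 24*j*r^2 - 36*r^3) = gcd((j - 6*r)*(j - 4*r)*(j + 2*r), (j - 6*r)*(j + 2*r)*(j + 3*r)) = -j^2 + 4*j*r + 12*r^2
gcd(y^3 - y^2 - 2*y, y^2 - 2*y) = y^2 - 2*y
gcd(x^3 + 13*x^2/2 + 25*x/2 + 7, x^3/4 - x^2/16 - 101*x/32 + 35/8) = 1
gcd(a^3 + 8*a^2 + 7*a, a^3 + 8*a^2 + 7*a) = a^3 + 8*a^2 + 7*a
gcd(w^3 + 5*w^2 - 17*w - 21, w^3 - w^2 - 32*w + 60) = 1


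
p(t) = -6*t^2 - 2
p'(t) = -12*t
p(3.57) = -78.47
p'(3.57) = -42.84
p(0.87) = -6.54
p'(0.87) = -10.44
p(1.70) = -19.34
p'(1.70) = -20.40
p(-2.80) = -49.04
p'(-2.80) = 33.60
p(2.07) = -27.71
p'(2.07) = -24.84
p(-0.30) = -2.54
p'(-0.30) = 3.60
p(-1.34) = -12.77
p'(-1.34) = 16.08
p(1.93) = -24.35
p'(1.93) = -23.16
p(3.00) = -56.00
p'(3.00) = -36.00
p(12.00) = -866.00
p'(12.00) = -144.00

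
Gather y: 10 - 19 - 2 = -11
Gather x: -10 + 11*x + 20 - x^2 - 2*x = -x^2 + 9*x + 10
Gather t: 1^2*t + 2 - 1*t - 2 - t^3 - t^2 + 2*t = -t^3 - t^2 + 2*t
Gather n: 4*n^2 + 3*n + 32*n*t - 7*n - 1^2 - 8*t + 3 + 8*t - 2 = 4*n^2 + n*(32*t - 4)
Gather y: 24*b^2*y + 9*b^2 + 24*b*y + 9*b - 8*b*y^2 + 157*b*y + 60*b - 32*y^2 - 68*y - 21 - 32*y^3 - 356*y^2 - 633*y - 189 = 9*b^2 + 69*b - 32*y^3 + y^2*(-8*b - 388) + y*(24*b^2 + 181*b - 701) - 210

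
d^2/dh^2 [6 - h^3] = -6*h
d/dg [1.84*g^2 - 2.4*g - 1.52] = 3.68*g - 2.4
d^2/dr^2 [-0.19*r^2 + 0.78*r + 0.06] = -0.380000000000000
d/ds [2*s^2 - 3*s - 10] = 4*s - 3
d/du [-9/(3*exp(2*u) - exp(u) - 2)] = (54*exp(u) - 9)*exp(u)/(-3*exp(2*u) + exp(u) + 2)^2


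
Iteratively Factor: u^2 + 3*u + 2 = (u + 2)*(u + 1)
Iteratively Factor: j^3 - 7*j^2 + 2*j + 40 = (j + 2)*(j^2 - 9*j + 20) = (j - 4)*(j + 2)*(j - 5)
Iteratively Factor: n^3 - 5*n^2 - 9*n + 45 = (n + 3)*(n^2 - 8*n + 15) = (n - 3)*(n + 3)*(n - 5)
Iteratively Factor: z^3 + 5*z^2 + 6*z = (z + 3)*(z^2 + 2*z) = (z + 2)*(z + 3)*(z)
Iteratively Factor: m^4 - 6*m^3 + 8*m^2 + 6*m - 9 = (m - 3)*(m^3 - 3*m^2 - m + 3) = (m - 3)^2*(m^2 - 1) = (m - 3)^2*(m - 1)*(m + 1)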